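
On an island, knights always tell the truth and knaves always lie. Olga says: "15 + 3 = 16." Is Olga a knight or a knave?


Statement: "15 + 3 = 16."
Actual: 15 + 3 = 18
Claimed: 16
Statement is FALSE → Olga lies → Knave

Knave


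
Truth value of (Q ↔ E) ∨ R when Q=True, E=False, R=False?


Q = True, E = False, R = False
Expression: (Q ↔ E) ∨ R
Step 1: Q ↔ E = (True iff False) (true when values match) = False
Step 2: (False) ∨ R = False OR False = False

False


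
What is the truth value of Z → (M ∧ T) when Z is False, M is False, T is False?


Z = False, M = False, T = False
Step 1: M ∧ T = False AND False = False
Step 2: Z → (False): false only when Z=True and consequent=False.
Result: True

True


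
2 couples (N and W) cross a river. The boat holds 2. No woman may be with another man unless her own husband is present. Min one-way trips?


Label couples N and W.
1. WN+WW → (far: WN,WW; near: HN,HW)
2. WN ←   (far: WW; near: HN,HW,WN)
3. HN+HW → (far: HN,HW,WW; near: WN)
4. HN ←   (far: HW,WW; near: HN,WN)  — HN returns, since WN is alone on near bank
5. HN+WN → (far: all four; near: empty)
Every state respects the constraint.
Minimum trips = 5

5


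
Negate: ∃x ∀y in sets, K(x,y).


Original: ∃x ∀y K(x,y)
Rule: ¬∀→∃, ¬∃→∀, negate predicate.
Negation: ∀x ∃y ¬K(x,y)

∀x ∃y ¬K(x,y)


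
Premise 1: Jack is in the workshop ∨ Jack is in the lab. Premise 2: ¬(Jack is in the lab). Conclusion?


Disjunctive syllogism: P ∨ Q, ¬P ⊢ Q
Disjunction: Jack is in the workshop ∨ Jack is in the lab
We know it is not the case that Jack is in the lab.
By disjunctive syllogism, the other disjunct must be true.

Jack is in the workshop


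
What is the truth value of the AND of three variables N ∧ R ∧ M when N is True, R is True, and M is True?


N = True, R = True, M = True
Step 1: N ∧ R = True AND True = True
Step 2: (True) ∧ M = (True) AND True = True
AND is true only when ALL operands are true.

True


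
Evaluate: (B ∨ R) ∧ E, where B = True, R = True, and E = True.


B = True, R = True, E = True
Step 1: B ∨ R = True OR True = True
Step 2: True ∧ E = True AND True = True
OR is true when at least one operand is true; AND requires both.

True


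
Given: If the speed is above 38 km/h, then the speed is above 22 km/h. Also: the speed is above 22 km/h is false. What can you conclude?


Modus tollens: P → Q, ¬Q ⊢ ¬P
P: the speed is above 38 km/h
Q: the speed is above 22 km/h
We have P → Q and Q is false.
By modus tollens, P must be false.

It is not the case that the speed is above 38 km/h


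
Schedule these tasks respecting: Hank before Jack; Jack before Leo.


Constraints: Hank before Jack; Jack before Leo
Method: repeatedly schedule the remaining task that has no remaining task required before it.
  Step 1: remaining {Hank, Leo, Jack}; every task except Hank still has a predecessor pending → schedule Hank.
  Step 2: remaining {Leo, Jack}; every task except Jack still has a predecessor pending → schedule Jack.
  Step 3: only Leo remains → schedule Leo.
Resulting order:

Hank → Jack → Leo


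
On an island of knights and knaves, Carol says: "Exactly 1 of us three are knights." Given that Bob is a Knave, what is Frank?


Carol claims exactly 1 knights among Carol, Bob, Frank.
Given: Bob is a Knave.

Case 1: Carol is a Knight (tells truth)
  Then exactly 1 of the three are knights.
  Counting Carol, Bob: 1 knight(s) so far. Need 0 more → Frank = Knave.
Case 2: Carol is a Knave (lies)
  Then the count is NOT 1.
  If Frank = Knight, count = 1 = 1 → claim would be true, contradicts lie.
  If Frank = Knave, count = 0 ≠ 1 → lie confirmed ✓

Frank is a Knave.

Knave


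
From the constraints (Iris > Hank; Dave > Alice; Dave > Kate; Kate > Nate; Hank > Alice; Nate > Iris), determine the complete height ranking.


Constraints: Iris > Hank; Dave > Alice; Dave > Kate; Kate > Nate; Hank > Alice; Nate > Iris
Method: at each step, the next-highest is the one remaining person who never appears on the smaller side of a constraint between remaining people.
  Step 1: remaining {Nate, Hank, Kate, Dave, Iris, Alice}; on the smaller side: {Nate, Hank, Kate, Iris, Alice} → Dave is next (Dave > Alice; Dave > Kate).
  Step 2: remaining {Nate, Hank, Kate, Iris, Alice}; on the smaller side: {Nate, Hank, Iris, Alice} → Kate is next (Kate > Nate).
  Step 3: remaining {Nate, Hank, Iris, Alice}; on the smaller side: {Hank, Iris, Alice} → Nate is next (Nate > Iris).
  Step 4: remaining {Hank, Iris, Alice}; on the smaller side: {Hank, Alice} → Iris is next (Iris > Hank).
  Step 5: remaining {Hank, Alice}; on the smaller side: {Alice} → Hank is next (Hank > Alice).
  Step 6: only Alice remains → lowest.
Final ranking (highest to lowest):

Dave > Kate > Nate > Iris > Hank > Alice


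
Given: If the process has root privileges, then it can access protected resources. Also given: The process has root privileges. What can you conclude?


Modus ponens: P → Q, P ⊢ Q
P: the process has root privileges
Q: it can access protected resources
We have P → Q and P is true.
By modus ponens, Q must be true.

It can access protected resources


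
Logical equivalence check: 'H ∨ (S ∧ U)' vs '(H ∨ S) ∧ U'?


Expression 1: H ∨ (S ∧ U)
Expression 2: (H ∨ S) ∧ U
Truth table (H S U | Expr1 Expr2):
  T T T |   T     T
  T T F |   T     F   ← differ
  T F T |   T     T
  T F F |   T     F   ← differ
  F T T |   T     T
  F T F |   F     F
  F F T |   F     F
  F F F |   F     F
Counterexample: H=T, S=T, U=F gives Expr1 = T but Expr2 = F, so the expressions are NOT logically equivalent.

No


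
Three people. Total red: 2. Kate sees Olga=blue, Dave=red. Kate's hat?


Total red = 2, seen red = 1
Own red = 2 - 1 = 1
Kate's hat is red.

red


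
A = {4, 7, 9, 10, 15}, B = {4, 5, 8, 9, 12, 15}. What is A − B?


A = {4, 7, 9, 10, 15}
B = {4, 5, 8, 9, 12, 15}
Operation: difference A − B
In A but not B: 7, 10

{7, 10}


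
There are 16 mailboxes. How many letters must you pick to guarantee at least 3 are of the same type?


Pigeonhole: to guarantee k in one of n categories, need (k-1)×n + 1.
k = 3, n = 16
Minimum = (3-1) × 16 + 1 = 2 × 16 + 1

33


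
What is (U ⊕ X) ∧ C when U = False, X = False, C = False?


U = False, X = False, C = False
Step 1: U ⊕ X = False XOR False = False
Step 2: False ∧ C = False AND False = False
XOR true when exactly one of U,X is true; then AND with C.

False


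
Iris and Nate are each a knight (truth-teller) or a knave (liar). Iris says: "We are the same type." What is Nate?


Iris says: "We are the same type."
Case 1: Iris is a Knight (truth-teller)
  Statement is true → they ARE the same → Nate is also a Knight
Case 2: Iris is a Knave (liar)
  Statement is false → they are NOT the same → Nate is a Knight
In both cases, Nate is a Knight.

Knight


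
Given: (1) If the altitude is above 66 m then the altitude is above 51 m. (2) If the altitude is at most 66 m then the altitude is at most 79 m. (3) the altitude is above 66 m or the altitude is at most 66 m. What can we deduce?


Constructive dilemma: (P → Q) ∧ (R → S), P ∨ R ⊢ Q ∨ S
Premise 1: the altitude is above 66 m → the altitude is above 51 m
Premise 2: the altitude is at most 66 m → the altitude is at most 79 m
Premise 3: the altitude is above 66 m ∨ the altitude is at most 66 m
Case 1: Assuming the altitude is above 66 m, then by Premise 1, the altitude is above 51 m.
Case 2: Assuming the altitude is at most 66 m, then by Premise 2, the altitude is at most 79 m.
Since one of the altitude is above 66 m or the altitude is at most 66 m must hold, we get the altitude is above 51 m or the altitude is at most 79 m.

The altitude is above 51 m or the altitude is at most 79 m.


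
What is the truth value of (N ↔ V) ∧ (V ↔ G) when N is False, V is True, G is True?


N = False, V = True, G = True
Step 1: N ↔ V is true when N and V have the same value. Result: False
Step 2: V ↔ G is true when V and G have the same value. Result: True
Step 3: False ∧ True = False

False


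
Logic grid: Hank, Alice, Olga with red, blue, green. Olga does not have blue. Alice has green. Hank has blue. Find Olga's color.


From clues:
  Alice → green
  Hank → blue
By elimination, Olga gets the remaining.

red


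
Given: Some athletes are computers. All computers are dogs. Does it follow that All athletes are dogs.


Premise 1: Some athletes are computers.
Premise 2: All computers are dogs.
Conclusion: All athletes are dogs.
Fallacy: illicit minor. The minor term (athletes) is distributed in the conclusion ('All athletes ...') but undistributed in its premise ('Some athletes are computers' doesn't cover all athletes).
Only 'Some athletes are dogs' follows, not 'All'.

Invalid


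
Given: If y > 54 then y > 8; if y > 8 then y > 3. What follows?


Hypothetical syllogism: P → Q, Q → R ⊢ P → R
Premise 1: y > 54 → y > 8
Premise 2: y > 8 → y > 3
Chain the implications: the middle term (y > 8) links the two.
Conclusion: If y > 54, then y > 3.

If y > 54, then y > 3.


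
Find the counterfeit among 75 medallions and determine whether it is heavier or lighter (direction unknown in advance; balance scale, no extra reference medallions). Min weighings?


Let n = 75. 150 possibilities (n medallions × lighter/heavier); each weighing has 3 outcomes.
Bound for k weighings: say the first weighing puts j medallions on each pan. If it tips, the 2j weighed medallions remain suspects (each with a known direction) and k-1 weighings give 3^(k-1) outcomes; 3^(k-1) is odd, so 2j ≤ 3^(k-1) - 1. If it balances, the n - 2j unweighed medallions remain with direction unknown: 2(n - 2j) ≤ 3^(k-1) - 1 by the same parity argument. Adding, n ≤ (3^(k-1) - 1) + (3^(k-1) - 1)/2 = (3^k - 3)/2, and the classical three-group strategy achieves this (3 medallions in 2 weighings, 12 in 3, 39 in 4, 120 in 5).
So we need the smallest k with (3^k - 3)/2 ≥ 75.
k = 4: (3^4 - 3)/2 = 39 < 75 ✗
k = 5: (3^5 - 3)/2 = 120 ≥ 75 ✓

5


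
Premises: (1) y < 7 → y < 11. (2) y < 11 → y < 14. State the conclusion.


Hypothetical syllogism: P → Q, Q → R ⊢ P → R
Premise 1: y < 7 → y < 11
Premise 2: y < 11 → y < 14
Chain the implications: the middle term (y < 11) links the two.
Conclusion: If y < 7, then y < 14.

If y < 7, then y < 14.


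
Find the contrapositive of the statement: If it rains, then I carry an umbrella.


Original: If it rains, then I carry an umbrella
Contrapositive: If ¬Q, then ¬P
Negate Q: not (I carry an umbrella)
Negate P: not (it rains)

If not (I carry an umbrella), then not (it rains).


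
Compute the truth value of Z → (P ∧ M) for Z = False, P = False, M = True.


Z = False, P = False, M = True
Step 1: P ∧ M = False AND True = False
Step 2: Z → (False): false only when Z=True and consequent=False.
Result: True

True


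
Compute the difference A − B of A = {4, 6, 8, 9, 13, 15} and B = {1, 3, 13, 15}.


A = {4, 6, 8, 9, 13, 15}
B = {1, 3, 13, 15}
Operation: difference A − B
In A but not B: 4, 6, 8, 9

{4, 6, 8, 9}


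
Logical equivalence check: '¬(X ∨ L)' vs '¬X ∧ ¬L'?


Expression 1: ¬(X ∨ L)
Expression 2: ¬X ∧ ¬L
Truth table (X L | Expr1 Expr2):
  T T |   F     F
  T F |   F     F
  F T |   F     F
  F F |   T     T
All 4 rows agree, so the expressions are logically equivalent.

Yes


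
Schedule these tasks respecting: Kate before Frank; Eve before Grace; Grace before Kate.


Constraints: Kate before Frank; Eve before Grace; Grace before Kate
Method: repeatedly schedule the remaining task that has no remaining task required before it.
  Step 1: remaining {Grace, Frank, Eve, Kate}; every task except Eve still has a predecessor pending → schedule Eve.
  Step 2: remaining {Grace, Frank, Kate}; every task except Grace still has a predecessor pending → schedule Grace.
  Step 3: remaining {Frank, Kate}; every task except Kate still has a predecessor pending → schedule Kate.
  Step 4: only Frank remains → schedule Frank.
Resulting order:

Eve → Grace → Kate → Frank


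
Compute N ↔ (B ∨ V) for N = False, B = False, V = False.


N = False, B = False, V = False
Step 1: B ∨ V = False OR False = False
Step 2: N ↔ (False): true when both sides have same truth value.
Result: False ↔ False = True

True


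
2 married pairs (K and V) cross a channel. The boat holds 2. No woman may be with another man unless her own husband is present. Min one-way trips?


Label couples K and V.
1. WK+WV → (far: WK,WV; near: HK,HV)
2. WK ←   (far: WV; near: HK,HV,WK)
3. HK+HV → (far: HK,HV,WV; near: WK)
4. HK ←   (far: HV,WV; near: HK,WK)  — HK returns, since WK is alone on near bank
5. HK+WK → (far: all four; near: empty)
Every state respects the constraint.
Minimum trips = 5

5


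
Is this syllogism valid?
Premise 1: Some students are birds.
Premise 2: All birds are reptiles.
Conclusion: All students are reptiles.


Premise 1: Some students are birds.
Premise 2: All birds are reptiles.
Conclusion: All students are reptiles.
Fallacy: illicit minor. The minor term (students) is distributed in the conclusion ('All students ...') but undistributed in its premise ('Some students are birds' doesn't cover all students).
Only 'Some students are reptiles' follows, not 'All'.

Invalid


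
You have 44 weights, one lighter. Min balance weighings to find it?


Each weighing has 3 outcomes (left heavy / balance / right heavy), so k weighings distinguish at most 3^k cases; splitting into three near-equal groups achieves this.
Need 3^k ≥ 44: 3^3 = 27 < 44 ≤ 3^4 = 81
k = ⌈log₃(44)⌉ = 4

4


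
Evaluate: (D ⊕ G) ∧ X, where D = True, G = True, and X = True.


D = True, G = True, X = True
Step 1: D ⊕ G = True XOR True = False
Step 2: False ∧ X = False AND True = False
XOR true when exactly one of D,G is true; then AND with X.

False


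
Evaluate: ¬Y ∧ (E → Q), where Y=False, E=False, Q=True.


Y = False, E = False, Q = True
Expression: ¬Y ∧ (E → Q)
Step 1: ¬Y = NOT False = True
Step 2: E → Q = False → True (false only if E=True, Q=False) = True
Step 3: (True) ∧ (True) = True AND True = True

True


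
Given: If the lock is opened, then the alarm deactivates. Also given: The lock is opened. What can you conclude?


Modus ponens: P → Q, P ⊢ Q
P: the lock is opened
Q: the alarm deactivates
We have P → Q and P is true.
By modus ponens, Q must be true.

The alarm deactivates


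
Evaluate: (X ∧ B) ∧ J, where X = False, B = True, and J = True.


X = False, B = True, J = True
Step 1: X ∧ B = False AND True = False
Step 2: False ∧ J = False AND True = False
AND is true only when ALL operands are true.

False


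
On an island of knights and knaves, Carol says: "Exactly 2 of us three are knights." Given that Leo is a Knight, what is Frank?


Carol claims exactly 2 knights among Carol, Leo, Frank.
Given: Leo is a Knight.

Case 1: Carol is a Knight (tells truth)
  Then exactly 2 of the three are knights.
  Counting Carol, Leo: 2 knight(s) so far. Need 0 more → Frank = Knave.
Case 2: Carol is a Knave (lies)
  Then the count is NOT 2.
  If Frank = Knight, count = 2 = 2 → claim would be true, contradicts lie.
  If Frank = Knave, count = 1 ≠ 2 → lie confirmed ✓

Frank is a Knave.

Knave


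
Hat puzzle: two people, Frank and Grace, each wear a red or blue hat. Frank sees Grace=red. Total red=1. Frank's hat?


Total red = 1, Grace = red
Red accounted for: 1
Remaining for Frank: 0
Frank's hat is blue.

blue


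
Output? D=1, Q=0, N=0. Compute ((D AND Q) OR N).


D AND Q = 1&0 = 0
0 OR 0 = 0

0


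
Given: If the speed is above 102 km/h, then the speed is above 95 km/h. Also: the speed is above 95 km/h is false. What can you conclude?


Modus tollens: P → Q, ¬Q ⊢ ¬P
P: the speed is above 102 km/h
Q: the speed is above 95 km/h
We have P → Q and Q is false.
By modus tollens, P must be false.

It is not the case that the speed is above 102 km/h


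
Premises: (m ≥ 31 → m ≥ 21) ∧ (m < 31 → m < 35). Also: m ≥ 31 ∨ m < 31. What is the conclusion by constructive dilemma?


Constructive dilemma: (P → Q) ∧ (R → S), P ∨ R ⊢ Q ∨ S
Premise 1: m ≥ 31 → m ≥ 21
Premise 2: m < 31 → m < 35
Premise 3: m ≥ 31 ∨ m < 31
Case 1: Assuming m ≥ 31, then by Premise 1, m ≥ 21.
Case 2: Assuming m < 31, then by Premise 2, m < 35.
Since one of m ≥ 31 or m < 31 must hold, we get m ≥ 21 or m < 35.

m ≥ 21 or m < 35.


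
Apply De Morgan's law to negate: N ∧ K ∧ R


De Morgan's law: ¬(P ∧ Q ∧ R) ≡ ¬P ∨ ¬Q ∨ ¬R
¬(N ∧ K ∧ R) = ¬N ∨ ¬K ∨ ¬R

¬N ∨ ¬K ∨ ¬R


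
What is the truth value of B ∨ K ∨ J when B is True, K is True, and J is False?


B = True, K = True, J = False
Step 1: B ∨ K = True OR True = True
Step 2: True ∨ J = True OR False = True
OR is true when at least one operand is true.

True


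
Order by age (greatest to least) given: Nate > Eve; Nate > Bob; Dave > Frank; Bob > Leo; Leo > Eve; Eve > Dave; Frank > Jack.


Constraints: Nate > Eve; Nate > Bob; Dave > Frank; Bob > Leo; Leo > Eve; Eve > Dave; Frank > Jack
Method: at each step, the next-highest is the one remaining person who never appears on the smaller side of a constraint between remaining people.
  Step 1: remaining {Bob, Leo, Frank, Eve, Dave, Jack, Nate}; on the smaller side: {Bob, Leo, Frank, Eve, Dave, Jack} → Nate is next (Nate > Eve; Nate > Bob).
  Step 2: remaining {Bob, Leo, Frank, Eve, Dave, Jack}; on the smaller side: {Leo, Frank, Eve, Dave, Jack} → Bob is next (Bob > Leo).
  Step 3: remaining {Leo, Frank, Eve, Dave, Jack}; on the smaller side: {Frank, Eve, Dave, Jack} → Leo is next (Leo > Eve).
  Step 4: remaining {Frank, Eve, Dave, Jack}; on the smaller side: {Frank, Dave, Jack} → Eve is next (Eve > Dave).
  Step 5: remaining {Frank, Dave, Jack}; on the smaller side: {Frank, Jack} → Dave is next (Dave > Frank).
  Step 6: remaining {Frank, Jack}; on the smaller side: {Jack} → Frank is next (Frank > Jack).
  Step 7: only Jack remains → lowest.
Final ranking (highest to lowest):

Nate > Bob > Leo > Eve > Dave > Frank > Jack


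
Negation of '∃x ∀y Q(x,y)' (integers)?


Original: ∃x ∀y Q(x,y)
Rule: ¬∀→∃, ¬∃→∀, negate predicate.
Negation: ∀x ∃y ¬Q(x,y)

∀x ∃y ¬Q(x,y)


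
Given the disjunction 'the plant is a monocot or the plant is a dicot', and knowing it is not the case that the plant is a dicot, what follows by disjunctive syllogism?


Disjunctive syllogism: P ∨ Q, ¬P ⊢ Q
Disjunction: the plant is a monocot ∨ the plant is a dicot
We know it is not the case that the plant is a dicot.
By disjunctive syllogism, the other disjunct must be true.

The plant is a monocot


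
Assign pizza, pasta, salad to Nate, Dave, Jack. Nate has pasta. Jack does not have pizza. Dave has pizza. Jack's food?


From clues:
  Nate → pasta
  Dave → pizza
By elimination, Jack gets the remaining.

salad


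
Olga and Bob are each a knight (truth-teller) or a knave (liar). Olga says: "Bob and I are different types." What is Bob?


Olga says: "Bob and I are different types."
Case 1: Olga is a Knight (truth-teller)
  Statement is true → they ARE different → Bob is a Knave
Case 2: Olga is a Knave (liar)
  Statement is false → they are NOT different → Bob is a Knave
In both cases, Bob is a Knave.

Knave


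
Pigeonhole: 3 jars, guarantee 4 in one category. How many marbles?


Pigeonhole: to guarantee k in one of n categories, need (k-1)×n + 1.
k = 4, n = 3
Minimum = (4-1) × 3 + 1 = 3 × 3 + 1

10


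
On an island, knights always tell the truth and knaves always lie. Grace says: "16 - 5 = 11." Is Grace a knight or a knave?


Statement: "16 - 5 = 11."
Actual: 16 - 5 = 11
Claimed: 11
Statement is TRUE → Grace tells the truth → Knight

Knight


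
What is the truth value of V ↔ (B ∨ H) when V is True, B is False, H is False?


V = True, B = False, H = False
Step 1: B ∨ H = False OR False = False
Step 2: V ↔ (False): true when both sides have same truth value.
Result: True ↔ False = False

False


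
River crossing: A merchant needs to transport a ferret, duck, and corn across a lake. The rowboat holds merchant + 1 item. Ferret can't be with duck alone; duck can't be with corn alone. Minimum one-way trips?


1. merchant+duck → 2. merchant ← 3. merchant+ferret → 4. merchant+duck ← 5. merchant+corn → 6. merchant ← 7. merchant+duck →
Minimum trips = 7

7


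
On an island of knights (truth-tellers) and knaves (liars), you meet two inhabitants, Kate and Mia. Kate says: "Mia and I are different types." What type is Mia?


Kate says: "Mia and I are different types."
Case 1: Kate is a Knight (truth-teller)
  Statement is true → they ARE different → Mia is a Knave
Case 2: Kate is a Knave (liar)
  Statement is false → they are NOT different → Mia is a Knave
In both cases, Mia is a Knave.

Knave


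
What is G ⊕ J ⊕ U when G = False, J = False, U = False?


G = False, J = False, U = False
Step 1: G ⊕ J = False XOR False = False
Step 2: False ⊕ U = False XOR False = False
XOR is true when an odd number of operands are true.

False


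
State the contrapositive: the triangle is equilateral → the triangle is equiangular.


Original: If the triangle is equilateral, then the triangle is equiangular
Contrapositive: If ¬Q, then ¬P
Negate Q: not (the triangle is equiangular)
Negate P: not (the triangle is equilateral)

If not (the triangle is equiangular), then not (the triangle is equilateral).


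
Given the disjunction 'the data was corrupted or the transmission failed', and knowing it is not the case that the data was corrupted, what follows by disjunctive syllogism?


Disjunctive syllogism: P ∨ Q, ¬P ⊢ Q
Disjunction: the data was corrupted ∨ the transmission failed
We know it is not the case that the data was corrupted.
By disjunctive syllogism, the other disjunct must be true.

The transmission failed


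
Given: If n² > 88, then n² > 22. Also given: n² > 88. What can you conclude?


Modus ponens: P → Q, P ⊢ Q
P: n² > 88
Q: n² > 22
We have P → Q and P is true.
By modus ponens, Q must be true.

n² > 22


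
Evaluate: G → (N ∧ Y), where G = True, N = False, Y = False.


G = True, N = False, Y = False
Step 1: N ∧ Y = False AND False = False
Step 2: G → (False): false only when G=True and consequent=False.
Result: False

False


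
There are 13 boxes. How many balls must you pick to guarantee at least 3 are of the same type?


Pigeonhole: to guarantee k in one of n categories, need (k-1)×n + 1.
k = 3, n = 13
Minimum = (3-1) × 13 + 1 = 2 × 13 + 1

27


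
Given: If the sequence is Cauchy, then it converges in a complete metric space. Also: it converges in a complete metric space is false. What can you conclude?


Modus tollens: P → Q, ¬Q ⊢ ¬P
P: the sequence is Cauchy
Q: it converges in a complete metric space
We have P → Q and Q is false.
By modus tollens, P must be false.

It is not the case that the sequence is Cauchy


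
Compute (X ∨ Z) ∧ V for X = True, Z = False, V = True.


X = True, Z = False, V = True
Step 1: X ∨ Z = True OR False = True
Step 2: True ∧ V = True AND True = True
OR is true when at least one operand is true; AND requires both.

True


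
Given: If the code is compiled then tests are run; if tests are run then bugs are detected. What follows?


Hypothetical syllogism: P → Q, Q → R ⊢ P → R
Premise 1: the code is compiled → tests are run
Premise 2: tests are run → bugs are detected
Chain the implications: the middle term (tests are run) links the two.
Conclusion: If the code is compiled, then bugs are detected.

If the code is compiled, then bugs are detected.


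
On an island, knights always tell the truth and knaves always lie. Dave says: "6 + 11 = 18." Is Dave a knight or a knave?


Statement: "6 + 11 = 18."
Actual: 6 + 11 = 17
Claimed: 18
Statement is FALSE → Dave lies → Knave

Knave


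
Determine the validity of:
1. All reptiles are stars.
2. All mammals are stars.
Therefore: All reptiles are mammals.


Premise 1: All reptiles are stars.
Premise 2: All mammals are stars.
Conclusion: All reptiles are mammals.
Fallacy: undistributed middle. stars is predicate in both.
Counterexample: reptiles and mammals could be disjoint subsets of stars.

Invalid


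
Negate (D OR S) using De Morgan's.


De Morgan's law: ¬(P ∨ Q) ≡ ¬P ∧ ¬Q
¬(D ∨ S) = ¬D ∧ ¬S

¬D ∧ ¬S


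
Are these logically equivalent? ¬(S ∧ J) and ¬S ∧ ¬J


Expression 1: ¬(S ∧ J)
Expression 2: ¬S ∧ ¬J
Truth table (S J | Expr1 Expr2):
  T T |   F     F
  T F |   T     F   ← differ
  F T |   T     F   ← differ
  F F |   T     T
Counterexample: S=T, J=F gives Expr1 = T but Expr2 = F, so the expressions are NOT logically equivalent.

No


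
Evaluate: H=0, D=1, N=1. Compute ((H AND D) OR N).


H AND D = 0&1 = 0
0 OR 1 = 1

1


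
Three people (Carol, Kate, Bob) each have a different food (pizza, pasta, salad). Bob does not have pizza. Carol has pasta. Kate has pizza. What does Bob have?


From clues:
  Kate → pizza
  Carol → pasta
By elimination, Bob gets the remaining.

salad


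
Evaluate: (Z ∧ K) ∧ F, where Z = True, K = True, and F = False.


Z = True, K = True, F = False
Step 1: Z ∧ K = True AND True = True
Step 2: True ∧ F = True AND False = False
AND is true only when ALL operands are true.

False


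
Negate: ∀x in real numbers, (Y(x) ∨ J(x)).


Original: ∀x (Y(x) ∨ J(x))
Rule: ¬∀→∃, ¬∃→∀, negate predicate.
Negation: ∃x (¬Y(x) ∧ ¬J(x))

∃x (¬Y(x) ∧ ¬J(x))


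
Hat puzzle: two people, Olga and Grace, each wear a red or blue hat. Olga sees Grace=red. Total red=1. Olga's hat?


Total red = 1, Grace = red
Red accounted for: 1
Remaining for Olga: 0
Olga's hat is blue.

blue


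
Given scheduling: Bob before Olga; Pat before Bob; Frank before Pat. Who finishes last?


Constraints: Bob before Olga; Pat before Bob; Frank before Pat
The last task can have nothing scheduled after it, so it must never appear on the left of a 'before'.
Tasks appearing before some other task: Bob, Pat, Frank.
The only task not in that list is Olga → it is last.

Olga


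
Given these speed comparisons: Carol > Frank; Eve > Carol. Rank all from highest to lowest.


Constraints: Carol > Frank; Eve > Carol
Method: at each step, the next-highest is the one remaining person who never appears on the smaller side of a constraint between remaining people.
  Step 1: remaining {Carol, Eve, Frank}; on the smaller side: {Carol, Frank} → Eve is next (Eve > Carol).
  Step 2: remaining {Carol, Frank}; on the smaller side: {Frank} → Carol is next (Carol > Frank).
  Step 3: only Frank remains → lowest.
Final ranking (highest to lowest):

Eve > Carol > Frank


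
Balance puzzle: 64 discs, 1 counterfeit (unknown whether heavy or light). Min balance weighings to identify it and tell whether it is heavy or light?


Let n = 64. 128 possibilities (n discs × lighter/heavier); each weighing has 3 outcomes.
Bound for k weighings: say the first weighing puts j discs on each pan. If it tips, the 2j weighed discs remain suspects (each with a known direction) and k-1 weighings give 3^(k-1) outcomes; 3^(k-1) is odd, so 2j ≤ 3^(k-1) - 1. If it balances, the n - 2j unweighed discs remain with direction unknown: 2(n - 2j) ≤ 3^(k-1) - 1 by the same parity argument. Adding, n ≤ (3^(k-1) - 1) + (3^(k-1) - 1)/2 = (3^k - 3)/2, and the classical three-group strategy achieves this (3 discs in 2 weighings, 12 in 3, 39 in 4, 120 in 5).
So we need the smallest k with (3^k - 3)/2 ≥ 64.
k = 4: (3^4 - 3)/2 = 39 < 64 ✗
k = 5: (3^5 - 3)/2 = 120 ≥ 64 ✓

5


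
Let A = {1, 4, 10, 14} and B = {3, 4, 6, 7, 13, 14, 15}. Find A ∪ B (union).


A = {1, 4, 10, 14}
B = {3, 4, 6, 7, 13, 14, 15}
Operation: union
All elements combined: 1, 3, 4, 6, 7, 10, 13, 14, 15

{1, 3, 4, 6, 7, 10, 13, 14, 15}


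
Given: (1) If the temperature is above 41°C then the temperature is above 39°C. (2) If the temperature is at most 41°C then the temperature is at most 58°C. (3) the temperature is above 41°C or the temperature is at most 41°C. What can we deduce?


Constructive dilemma: (P → Q) ∧ (R → S), P ∨ R ⊢ Q ∨ S
Premise 1: the temperature is above 41°C → the temperature is above 39°C
Premise 2: the temperature is at most 41°C → the temperature is at most 58°C
Premise 3: the temperature is above 41°C ∨ the temperature is at most 41°C
Case 1: Assuming the temperature is above 41°C, then by Premise 1, the temperature is above 39°C.
Case 2: Assuming the temperature is at most 41°C, then by Premise 2, the temperature is at most 58°C.
Since one of the temperature is above 41°C or the temperature is at most 41°C must hold, we get the temperature is above 39°C or the temperature is at most 58°C.

The temperature is above 39°C or the temperature is at most 58°C.


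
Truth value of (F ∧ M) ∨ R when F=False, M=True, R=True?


F = False, M = True, R = True
Expression: (F ∧ M) ∨ R
Step 1: F ∧ M = False AND True = False
Step 2: (False) ∨ R = False OR True = True

True


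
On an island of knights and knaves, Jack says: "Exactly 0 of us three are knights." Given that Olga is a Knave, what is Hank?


Jack claims exactly 0 knights among Jack, Olga, Hank.
Given: Olga is a Knave.

Case 1: Jack is a Knight (tells truth)
  Then exactly 0 of the three are knights.
  Counting Jack, Olga: 1 knight(s) so far. Need -1 more → impossible.
Case 2: Jack is a Knave (lies)
  Then the count is NOT 0.
  If Hank = Knave, count = 0 = 0 → claim would be true, contradicts lie.
  If Hank = Knight, count = 1 ≠ 0 → lie confirmed ✓

Hank is a Knight.

Knight


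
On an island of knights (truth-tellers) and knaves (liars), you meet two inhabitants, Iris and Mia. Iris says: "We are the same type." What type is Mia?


Iris says: "We are the same type."
Case 1: Iris is a Knight (truth-teller)
  Statement is true → they ARE the same → Mia is also a Knight
Case 2: Iris is a Knave (liar)
  Statement is false → they are NOT the same → Mia is a Knight
In both cases, Mia is a Knight.

Knight


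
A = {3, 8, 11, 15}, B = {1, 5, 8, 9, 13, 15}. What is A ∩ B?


A = {3, 8, 11, 15}
B = {1, 5, 8, 9, 13, 15}
Operation: intersection
Elements in both: 8, 15

{8, 15}


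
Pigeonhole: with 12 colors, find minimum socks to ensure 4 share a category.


Pigeonhole: to guarantee k in one of n categories, need (k-1)×n + 1.
k = 4, n = 12
Minimum = (4-1) × 12 + 1 = 3 × 12 + 1

37


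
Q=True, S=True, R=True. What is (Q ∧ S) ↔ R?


Q = True, S = True, R = True
Expression: (Q ∧ S) ↔ R
Step 1: Q ∧ S = True AND True = True
Step 2: (True) ↔ R = (True iff True) = True

True


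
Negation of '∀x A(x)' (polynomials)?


Original: ∀x A(x)
Rule: ¬∀→∃, ¬∃→∀, negate predicate.
Negation: ∃x ¬A(x)

∃x ¬A(x)


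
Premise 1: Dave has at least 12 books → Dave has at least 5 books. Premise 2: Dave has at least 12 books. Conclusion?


Modus ponens: P → Q, P ⊢ Q
P: Dave has at least 12 books
Q: Dave has at least 5 books
We have P → Q and P is true.
By modus ponens, Q must be true.

Dave has at least 5 books


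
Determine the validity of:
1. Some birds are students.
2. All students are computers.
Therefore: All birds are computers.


Premise 1: Some birds are students.
Premise 2: All students are computers.
Conclusion: All birds are computers.
Fallacy: illicit minor. The minor term (birds) is distributed in the conclusion ('All birds ...') but undistributed in its premise ('Some birds are students' doesn't cover all birds).
Only 'Some birds are computers' follows, not 'All'.

Invalid


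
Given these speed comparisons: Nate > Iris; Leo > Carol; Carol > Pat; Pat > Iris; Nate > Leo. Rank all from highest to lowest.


Constraints: Nate > Iris; Leo > Carol; Carol > Pat; Pat > Iris; Nate > Leo
Method: at each step, the next-highest is the one remaining person who never appears on the smaller side of a constraint between remaining people.
  Step 1: remaining {Pat, Leo, Iris, Nate, Carol}; on the smaller side: {Pat, Leo, Iris, Carol} → Nate is next (Nate > Iris; Nate > Leo).
  Step 2: remaining {Pat, Leo, Iris, Carol}; on the smaller side: {Pat, Iris, Carol} → Leo is next (Leo > Carol).
  Step 3: remaining {Pat, Iris, Carol}; on the smaller side: {Pat, Iris} → Carol is next (Carol > Pat).
  Step 4: remaining {Pat, Iris}; on the smaller side: {Iris} → Pat is next (Pat > Iris).
  Step 5: only Iris remains → lowest.
Final ranking (highest to lowest):

Nate > Leo > Carol > Pat > Iris


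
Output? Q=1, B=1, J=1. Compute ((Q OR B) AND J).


Q OR B = 1|1 = 1
1 AND 1 = 1

1


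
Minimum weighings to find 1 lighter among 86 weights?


Each weighing has 3 outcomes (left heavy / balance / right heavy), so k weighings distinguish at most 3^k cases; splitting into three near-equal groups achieves this.
Need 3^k ≥ 86: 3^4 = 81 < 86 ≤ 3^5 = 243
k = ⌈log₃(86)⌉ = 5

5


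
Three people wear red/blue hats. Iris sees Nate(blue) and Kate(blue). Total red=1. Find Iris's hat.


Total red = 1, seen red = 0
Own red = 1 - 0 = 1
Iris's hat is red.

red


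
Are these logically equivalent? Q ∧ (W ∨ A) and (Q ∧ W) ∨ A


Expression 1: Q ∧ (W ∨ A)
Expression 2: (Q ∧ W) ∨ A
Truth table (Q W A | Expr1 Expr2):
  T T T |   T     T
  T T F |   T     T
  T F T |   T     T
  T F F |   F     F
  F T T |   F     T   ← differ
  F T F |   F     F
  F F T |   F     T   ← differ
  F F F |   F     F
Counterexample: Q=F, W=T, A=T gives Expr1 = F but Expr2 = T, so the expressions are NOT logically equivalent.

No


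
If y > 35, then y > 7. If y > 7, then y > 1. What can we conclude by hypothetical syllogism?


Hypothetical syllogism: P → Q, Q → R ⊢ P → R
Premise 1: y > 35 → y > 7
Premise 2: y > 7 → y > 1
Chain the implications: the middle term (y > 7) links the two.
Conclusion: If y > 35, then y > 1.

If y > 35, then y > 1.


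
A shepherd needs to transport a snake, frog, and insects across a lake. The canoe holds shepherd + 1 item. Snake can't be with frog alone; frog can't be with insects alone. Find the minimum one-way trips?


1. shepherd+frog → 2. shepherd ← 3. shepherd+snake → 4. shepherd+frog ← 5. shepherd+insects → 6. shepherd ← 7. shepherd+frog →
Minimum trips = 7

7


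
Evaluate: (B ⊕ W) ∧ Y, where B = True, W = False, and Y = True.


B = True, W = False, Y = True
Step 1: B ⊕ W = True XOR False = True
Step 2: True ∧ Y = True AND True = True
XOR true when exactly one of B,W is true; then AND with Y.

True


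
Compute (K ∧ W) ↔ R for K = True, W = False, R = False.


K = True, W = False, R = False
Step 1: K ∧ W = True AND False = False
Step 2: (False) ↔ R: true when both sides have same truth value.
Result: False ↔ False = True

True


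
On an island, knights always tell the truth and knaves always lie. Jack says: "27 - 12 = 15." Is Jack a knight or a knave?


Statement: "27 - 12 = 15."
Actual: 27 - 12 = 15
Claimed: 15
Statement is TRUE → Jack tells the truth → Knight

Knight


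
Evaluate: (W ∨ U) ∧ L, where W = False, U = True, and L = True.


W = False, U = True, L = True
Step 1: W ∨ U = False OR True = True
Step 2: True ∧ L = True AND True = True
OR is true when at least one operand is true; AND requires both.

True


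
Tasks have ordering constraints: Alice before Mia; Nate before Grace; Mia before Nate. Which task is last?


Constraints: Alice before Mia; Nate before Grace; Mia before Nate
The last task can have nothing scheduled after it, so it must never appear on the left of a 'before'.
Tasks appearing before some other task: Alice, Nate, Mia.
The only task not in that list is Grace → it is last.

Grace


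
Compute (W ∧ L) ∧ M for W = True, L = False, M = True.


W = True, L = False, M = True
Step 1: W ∧ L = True AND False = False
Step 2: False ∧ M = False AND True = False
AND is true only when ALL operands are true.

False


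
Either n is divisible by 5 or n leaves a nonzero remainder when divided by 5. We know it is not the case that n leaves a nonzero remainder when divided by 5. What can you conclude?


Disjunctive syllogism: P ∨ Q, ¬P ⊢ Q
Disjunction: n is divisible by 5 ∨ n leaves a nonzero remainder when divided by 5
We know it is not the case that n leaves a nonzero remainder when divided by 5.
By disjunctive syllogism, the other disjunct must be true.

n is divisible by 5


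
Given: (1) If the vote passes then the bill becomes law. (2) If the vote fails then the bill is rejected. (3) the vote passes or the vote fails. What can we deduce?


Constructive dilemma: (P → Q) ∧ (R → S), P ∨ R ⊢ Q ∨ S
Premise 1: the vote passes → the bill becomes law
Premise 2: the vote fails → the bill is rejected
Premise 3: the vote passes ∨ the vote fails
Case 1: Assuming the vote passes, then by Premise 1, the bill becomes law.
Case 2: Assuming the vote fails, then by Premise 2, the bill is rejected.
Since one of the vote passes or the vote fails must hold, we get the bill becomes law or the bill is rejected.

The bill becomes law or the bill is rejected.


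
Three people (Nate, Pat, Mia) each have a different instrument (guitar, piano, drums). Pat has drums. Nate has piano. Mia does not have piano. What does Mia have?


From clues:
  Nate → piano
  Pat → drums
By elimination, Mia gets the remaining.

guitar


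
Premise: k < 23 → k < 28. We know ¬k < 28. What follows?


Modus tollens: P → Q, ¬Q ⊢ ¬P
P: k < 23
Q: k < 28
We have P → Q and Q is false.
By modus tollens, P must be false.

It is not the case that k < 23


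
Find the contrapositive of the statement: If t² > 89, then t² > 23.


Original: If t² > 89, then t² > 23
Contrapositive: If ¬Q, then ¬P
Negate Q: not (t² > 23)
Negate P: not (t² > 89)

If not (t² > 23), then not (t² > 89).


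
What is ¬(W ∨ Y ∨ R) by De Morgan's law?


De Morgan's law: ¬(P ∨ Q ∨ R) ≡ ¬P ∧ ¬Q ∧ ¬R
¬(W ∨ Y ∨ R) = ¬W ∧ ¬Y ∧ ¬R

¬W ∧ ¬Y ∧ ¬R


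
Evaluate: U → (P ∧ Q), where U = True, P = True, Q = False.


U = True, P = True, Q = False
Step 1: P ∧ Q = True AND False = False
Step 2: U → (False): false only when U=True and consequent=False.
Result: False

False


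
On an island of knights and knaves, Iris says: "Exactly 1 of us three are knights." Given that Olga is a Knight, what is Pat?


Iris claims exactly 1 knights among Iris, Olga, Pat.
Given: Olga is a Knight.

Case 1: Iris is a Knight (tells truth)
  Then exactly 1 of the three are knights.
  Counting Iris, Olga: 2 knight(s) so far. Need -1 more → impossible.
Case 2: Iris is a Knave (lies)
  Then the count is NOT 1.
  If Pat = Knave, count = 1 = 1 → claim would be true, contradicts lie.
  If Pat = Knight, count = 2 ≠ 1 → lie confirmed ✓

Pat is a Knight.

Knight


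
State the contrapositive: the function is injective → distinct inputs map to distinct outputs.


Original: If the function is injective, then distinct inputs map to distinct outputs
Contrapositive: If ¬Q, then ¬P
Negate Q: not (distinct inputs map to distinct outputs)
Negate P: not (the function is injective)

If not (distinct inputs map to distinct outputs), then not (the function is injective).


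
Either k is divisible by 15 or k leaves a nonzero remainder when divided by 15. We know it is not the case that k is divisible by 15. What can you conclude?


Disjunctive syllogism: P ∨ Q, ¬P ⊢ Q
Disjunction: k is divisible by 15 ∨ k leaves a nonzero remainder when divided by 15
We know it is not the case that k is divisible by 15.
By disjunctive syllogism, the other disjunct must be true.

k leaves a nonzero remainder when divided by 15
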